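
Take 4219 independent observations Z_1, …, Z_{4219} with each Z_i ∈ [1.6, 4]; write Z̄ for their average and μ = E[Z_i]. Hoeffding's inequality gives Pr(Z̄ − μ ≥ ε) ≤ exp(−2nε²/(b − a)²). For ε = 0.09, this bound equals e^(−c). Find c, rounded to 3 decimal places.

c = 2nε²/(b − a)² = 2·4219·0.09² / 2.4² = 11.8659.

11.866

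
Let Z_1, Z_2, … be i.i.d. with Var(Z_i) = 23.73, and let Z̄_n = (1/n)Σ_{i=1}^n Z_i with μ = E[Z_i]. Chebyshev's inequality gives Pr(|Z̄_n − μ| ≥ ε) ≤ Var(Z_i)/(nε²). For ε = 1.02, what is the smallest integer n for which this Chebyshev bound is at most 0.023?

992

Require 23.73/(n·1.02²) ≤ 0.023, i.e. n ≥ 23.73/(0.023·1.02²) = 991.675.
The smallest integer n is 992.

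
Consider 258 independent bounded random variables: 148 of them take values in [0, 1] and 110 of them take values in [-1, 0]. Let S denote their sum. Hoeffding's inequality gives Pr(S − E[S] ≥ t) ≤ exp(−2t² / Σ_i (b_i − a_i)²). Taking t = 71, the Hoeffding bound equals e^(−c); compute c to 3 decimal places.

Σ(b_i − a_i)² = 148·1² + 110·1² = 258.
c = 2t² / 258 = 2·71² / 258 = 39.0775.

39.078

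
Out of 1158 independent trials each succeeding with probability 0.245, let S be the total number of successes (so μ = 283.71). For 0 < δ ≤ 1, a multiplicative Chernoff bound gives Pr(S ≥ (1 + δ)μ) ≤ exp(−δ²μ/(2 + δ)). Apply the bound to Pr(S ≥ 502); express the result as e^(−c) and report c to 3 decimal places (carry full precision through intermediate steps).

60.646

Write 502 = (1 + δ)μ, so δ = 502/283.71 − 1 = 0.7694124…
Then the exponent is δ²μ/(2 + δ) = (502 − μ)² / (μ·(2 + δ)) = 60.646452.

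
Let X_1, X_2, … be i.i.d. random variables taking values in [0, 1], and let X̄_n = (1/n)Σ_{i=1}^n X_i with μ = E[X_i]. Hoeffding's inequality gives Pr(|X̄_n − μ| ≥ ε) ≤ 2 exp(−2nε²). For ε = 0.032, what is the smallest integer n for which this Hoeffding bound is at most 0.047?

Require 2·exp(−2nε²) ≤ 0.047, i.e. 2nε² ≥ ln(2/0.047) = 3.750755.
So n ≥ 3.750755 / (2·0.032²) = 1831.423.
The smallest integer n is 1832.

1832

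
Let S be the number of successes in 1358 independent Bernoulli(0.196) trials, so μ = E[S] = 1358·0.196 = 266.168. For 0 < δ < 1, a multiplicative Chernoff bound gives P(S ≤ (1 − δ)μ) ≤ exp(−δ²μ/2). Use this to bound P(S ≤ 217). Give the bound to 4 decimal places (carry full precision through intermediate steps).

Write 217 = (1 − δ)μ, so δ = 1 − 217/266.168 = 0.1847254…
Then the exponent is δ²μ/2 = (μ − 217)²/(2μ) = 4.541290.
Bound = exp(−4.541290) = 0.01066.

0.0107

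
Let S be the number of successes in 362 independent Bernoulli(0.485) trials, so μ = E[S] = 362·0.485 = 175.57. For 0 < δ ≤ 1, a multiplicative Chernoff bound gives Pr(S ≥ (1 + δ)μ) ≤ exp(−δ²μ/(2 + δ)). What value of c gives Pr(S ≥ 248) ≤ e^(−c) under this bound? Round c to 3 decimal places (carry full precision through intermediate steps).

Write 248 = (1 + δ)μ, so δ = 248/175.57 − 1 = 0.412542…
Then the exponent is δ²μ/(2 + δ) = (248 − μ)² / (μ·(2 + δ)) = 12.385450.

12.385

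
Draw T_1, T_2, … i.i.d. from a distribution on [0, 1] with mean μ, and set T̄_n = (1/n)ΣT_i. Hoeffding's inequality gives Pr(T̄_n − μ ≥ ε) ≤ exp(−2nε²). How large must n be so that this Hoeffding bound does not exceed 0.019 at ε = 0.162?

76

Require exp(−2nε²) ≤ 0.019, i.e. 2nε² ≥ ln(1/0.019) = 3.963316.
So n ≥ 3.963316 / (2·0.162²) = 75.509.
The smallest integer n is 76.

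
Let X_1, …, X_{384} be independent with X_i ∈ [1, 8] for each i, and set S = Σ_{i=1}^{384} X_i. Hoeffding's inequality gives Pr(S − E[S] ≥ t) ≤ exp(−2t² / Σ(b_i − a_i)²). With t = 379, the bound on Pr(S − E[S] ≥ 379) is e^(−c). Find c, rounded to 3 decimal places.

15.268

Σ(b_i − a_i)² = 384·(7)² = 18816.
c = 2t²/18816 = 2·379²/18816 = 15.2680.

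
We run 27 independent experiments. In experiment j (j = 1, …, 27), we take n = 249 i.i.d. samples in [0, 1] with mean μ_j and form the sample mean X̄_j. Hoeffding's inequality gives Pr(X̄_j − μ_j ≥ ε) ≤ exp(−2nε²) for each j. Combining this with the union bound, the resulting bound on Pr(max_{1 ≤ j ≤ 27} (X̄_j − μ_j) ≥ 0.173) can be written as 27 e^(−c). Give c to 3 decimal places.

14.905

Union bound over the 27 events: Pr(max_{1 ≤ j ≤ 27} (X̄_j − μ_j) ≥ 0.173) ≤ 27·exp(−2nε²) = 27 exp(−2·249·0.173²).
So c = 2·249·0.173² = 14.9046.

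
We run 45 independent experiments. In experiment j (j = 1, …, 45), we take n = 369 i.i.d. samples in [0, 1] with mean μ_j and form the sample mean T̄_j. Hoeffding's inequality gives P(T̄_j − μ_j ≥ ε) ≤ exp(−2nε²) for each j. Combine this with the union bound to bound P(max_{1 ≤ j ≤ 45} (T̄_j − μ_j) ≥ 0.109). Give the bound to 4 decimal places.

0.0070

Per-experiment Hoeffding bound: exp(−2·369·0.109²) = exp(−8.76818) = 0.00015561.
Union bound over 45 events: 45·0.00015561 = 0.00700.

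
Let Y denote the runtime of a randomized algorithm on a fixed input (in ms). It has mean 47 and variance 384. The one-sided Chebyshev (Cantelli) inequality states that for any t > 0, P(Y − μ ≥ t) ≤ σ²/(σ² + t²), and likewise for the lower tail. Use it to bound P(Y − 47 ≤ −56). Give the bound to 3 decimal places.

Here σ² = 384 and t = 56, so σ² + t² = 3520.
Cantelli's bound: 384/3520 = 0.1091.

0.109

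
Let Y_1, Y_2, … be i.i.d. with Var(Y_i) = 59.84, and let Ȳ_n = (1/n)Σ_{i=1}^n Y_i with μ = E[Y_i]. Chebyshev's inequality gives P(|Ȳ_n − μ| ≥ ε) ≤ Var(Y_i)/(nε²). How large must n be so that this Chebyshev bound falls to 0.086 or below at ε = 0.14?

35501

Require 59.84/(n·0.14²) ≤ 0.086, i.e. n ≥ 59.84/(0.086·0.14²) = 35500.712.
The smallest integer n is 35501.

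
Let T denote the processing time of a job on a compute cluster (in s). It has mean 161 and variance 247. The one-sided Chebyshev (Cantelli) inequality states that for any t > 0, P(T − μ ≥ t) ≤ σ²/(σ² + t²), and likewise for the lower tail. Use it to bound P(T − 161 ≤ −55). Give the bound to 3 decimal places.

Here σ² = 247 and t = 55, so σ² + t² = 3272.
Cantelli's bound: 247/3272 = 0.0755.

0.075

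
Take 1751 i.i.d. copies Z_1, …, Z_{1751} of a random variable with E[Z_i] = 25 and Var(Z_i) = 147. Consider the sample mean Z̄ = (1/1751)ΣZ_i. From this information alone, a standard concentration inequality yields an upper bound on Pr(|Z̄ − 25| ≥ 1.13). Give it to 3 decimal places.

With mean and variance of each term known, Chebyshev's inequality bounds the deviation of the sum (or sample mean).
Var(Z̄) = Var(Z_i)/n = 147/1751 = 0.083952.
Chebyshev: Pr(|Z̄ − 25| ≥ 1.13) ≤ Var(Z̄)/(1.13)² = 147/(1751·1.13²) = 0.0657.

0.066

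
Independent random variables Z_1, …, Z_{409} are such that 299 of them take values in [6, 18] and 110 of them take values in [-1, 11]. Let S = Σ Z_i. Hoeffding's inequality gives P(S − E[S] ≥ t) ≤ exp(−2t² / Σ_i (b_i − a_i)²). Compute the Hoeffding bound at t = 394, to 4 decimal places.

0.0051

Σ(b_i − a_i)² = 299·12² + 110·12² = 58896.
Exponent = 2·394² / 58896 = 5.27153.
Bound = exp(−5.27153) = 0.00514.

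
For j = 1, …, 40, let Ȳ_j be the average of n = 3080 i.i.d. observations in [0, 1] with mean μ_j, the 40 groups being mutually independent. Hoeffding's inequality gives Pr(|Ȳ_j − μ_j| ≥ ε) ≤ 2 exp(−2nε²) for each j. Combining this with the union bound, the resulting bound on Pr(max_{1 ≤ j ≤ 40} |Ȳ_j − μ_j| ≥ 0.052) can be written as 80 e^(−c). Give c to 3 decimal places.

Union bound over the 40 events: Pr(max_{1 ≤ j ≤ 40} |Ȳ_j − μ_j| ≥ 0.052) ≤ 40·2·exp(−2nε²) = 80 exp(−2·3080·0.052²).
So c = 2·3080·0.052² = 16.6566.

16.657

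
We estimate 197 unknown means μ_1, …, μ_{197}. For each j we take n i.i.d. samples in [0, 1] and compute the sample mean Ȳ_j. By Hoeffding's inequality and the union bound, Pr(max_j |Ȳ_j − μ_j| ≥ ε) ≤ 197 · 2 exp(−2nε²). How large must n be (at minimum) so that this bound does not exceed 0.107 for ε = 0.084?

Need 2·197·exp(−2nε²) ≤ 0.107, i.e. exp(−2nε²) ≤ 0.107/394.
So 2nε² ≥ ln(394/0.107) = 8.211277.
Hence n ≥ 8.211277/(2·0.084²) = 581.865.
The smallest integer n is 582.

582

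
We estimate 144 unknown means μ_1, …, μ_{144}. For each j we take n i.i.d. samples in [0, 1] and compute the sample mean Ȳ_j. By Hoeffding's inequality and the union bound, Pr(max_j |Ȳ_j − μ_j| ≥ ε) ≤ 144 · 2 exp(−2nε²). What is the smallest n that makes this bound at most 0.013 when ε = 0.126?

Need 2·144·exp(−2nε²) ≤ 0.013, i.e. exp(−2nε²) ≤ 0.013/288.
So 2nε² ≥ ln(288/0.013) = 10.005766.
Hence n ≥ 10.005766/(2·0.126²) = 315.122.
The smallest integer n is 316.

316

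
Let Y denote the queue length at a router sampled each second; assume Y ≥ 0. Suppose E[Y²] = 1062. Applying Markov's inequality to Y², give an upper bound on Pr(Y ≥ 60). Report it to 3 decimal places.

Since Y ≥ 0, the event {Y ≥ 60} is the same as {Y² ≥ 3600}.
Markov's inequality applied to Y² gives Pr(Y² ≥ 3600) ≤ E[Y²]/3600 = 1062/3600 = 0.2950.

0.295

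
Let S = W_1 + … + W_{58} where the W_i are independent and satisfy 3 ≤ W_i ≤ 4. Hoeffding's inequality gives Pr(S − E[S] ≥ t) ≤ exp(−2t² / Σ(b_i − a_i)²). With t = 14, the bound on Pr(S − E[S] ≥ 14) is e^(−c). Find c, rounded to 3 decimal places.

Σ(b_i − a_i)² = 58·(1)² = 58.
c = 2t²/58 = 2·14²/58 = 6.7586.

6.759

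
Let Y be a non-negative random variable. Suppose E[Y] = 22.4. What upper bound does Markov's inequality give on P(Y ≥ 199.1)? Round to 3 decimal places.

Markov's inequality: for a non-negative random variable, P(Y ≥ a) ≤ E[Y]/a.
Here E[Y] = 22.4 and a = 199.1, so the bound is 22.4/199.1 = 0.1125.

0.113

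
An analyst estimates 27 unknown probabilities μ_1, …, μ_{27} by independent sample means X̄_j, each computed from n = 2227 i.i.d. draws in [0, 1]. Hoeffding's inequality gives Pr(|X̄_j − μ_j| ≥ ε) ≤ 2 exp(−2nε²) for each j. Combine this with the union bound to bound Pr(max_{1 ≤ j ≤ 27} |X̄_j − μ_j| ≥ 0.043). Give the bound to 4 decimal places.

Per-experiment Hoeffding bound: 2·exp(−2·2227·0.043²) = 2·exp(−8.23545) = 0.00053018.
Union bound over 27 events: 27·0.00053018 = 0.01431.

0.0143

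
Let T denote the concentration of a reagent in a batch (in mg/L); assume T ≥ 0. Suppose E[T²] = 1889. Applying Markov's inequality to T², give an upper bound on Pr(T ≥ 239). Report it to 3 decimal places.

Since T ≥ 0, the event {T ≥ 239} is the same as {T² ≥ 57121}.
Markov's inequality applied to T² gives Pr(T² ≥ 57121) ≤ E[T²]/57121 = 1889/57121 = 0.0331.

0.033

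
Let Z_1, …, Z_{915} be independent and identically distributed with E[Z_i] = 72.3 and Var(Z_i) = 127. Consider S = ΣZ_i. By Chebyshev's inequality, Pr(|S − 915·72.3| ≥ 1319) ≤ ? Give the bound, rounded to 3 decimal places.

Var(S) = n·Var(Z_i) = 915·127 = 116205.
Chebyshev: Pr(|S − 915·72.3| ≥ 1319) ≤ Var(S)/1319² = 116205/1739761 = 0.0668.

0.067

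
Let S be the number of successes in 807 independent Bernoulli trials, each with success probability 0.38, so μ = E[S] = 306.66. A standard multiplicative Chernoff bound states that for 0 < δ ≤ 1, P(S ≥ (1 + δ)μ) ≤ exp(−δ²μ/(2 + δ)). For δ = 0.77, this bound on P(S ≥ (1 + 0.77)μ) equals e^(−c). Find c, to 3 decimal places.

65.639

c = δ²μ/(2 + δ) = 0.77²·306.66/(2 + 0.77) = 65.6385.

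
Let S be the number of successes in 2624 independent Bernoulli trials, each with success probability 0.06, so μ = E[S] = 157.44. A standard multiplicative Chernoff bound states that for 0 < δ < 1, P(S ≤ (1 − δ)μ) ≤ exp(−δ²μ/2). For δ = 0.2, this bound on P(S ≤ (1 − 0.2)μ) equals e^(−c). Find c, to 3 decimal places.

c = δ²μ/2 = 0.2²·157.44/2 = 3.1488.

3.149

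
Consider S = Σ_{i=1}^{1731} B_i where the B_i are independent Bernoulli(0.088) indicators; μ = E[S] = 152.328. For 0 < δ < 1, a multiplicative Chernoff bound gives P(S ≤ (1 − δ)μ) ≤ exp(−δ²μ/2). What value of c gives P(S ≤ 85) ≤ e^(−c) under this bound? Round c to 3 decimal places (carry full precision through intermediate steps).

14.879

Write 85 = (1 − δ)μ, so δ = 1 − 85/152.328 = 0.4419936…
Then the exponent is δ²μ/2 = (μ − 85)²/(2μ) = 14.879272.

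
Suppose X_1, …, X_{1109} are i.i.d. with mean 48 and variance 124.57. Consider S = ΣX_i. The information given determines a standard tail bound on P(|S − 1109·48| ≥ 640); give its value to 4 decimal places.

With mean and variance of each term known, Chebyshev's inequality bounds the deviation of the sum (or sample mean).
Var(S) = n·Var(X_i) = 1109·124.57 = 138148.13.
Chebyshev: P(|S − 1109·48| ≥ 640) ≤ Var(S)/640² = 138148.13/409600 = 0.3373.

0.3373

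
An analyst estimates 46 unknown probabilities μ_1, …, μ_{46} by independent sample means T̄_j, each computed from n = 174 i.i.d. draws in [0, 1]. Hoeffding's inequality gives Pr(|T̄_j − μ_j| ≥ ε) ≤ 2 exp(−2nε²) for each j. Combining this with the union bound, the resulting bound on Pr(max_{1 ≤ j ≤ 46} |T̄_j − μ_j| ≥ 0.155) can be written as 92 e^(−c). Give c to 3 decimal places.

8.361

Union bound over the 46 events: Pr(max_{1 ≤ j ≤ 46} |T̄_j − μ_j| ≥ 0.155) ≤ 46·2·exp(−2nε²) = 92 exp(−2·174·0.155²).
So c = 2·174·0.155² = 8.3607.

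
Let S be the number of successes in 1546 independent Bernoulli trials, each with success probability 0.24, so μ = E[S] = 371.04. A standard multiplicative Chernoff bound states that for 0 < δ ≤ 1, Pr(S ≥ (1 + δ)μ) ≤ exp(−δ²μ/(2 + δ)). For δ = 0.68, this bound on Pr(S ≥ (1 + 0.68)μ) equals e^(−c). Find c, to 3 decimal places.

c = δ²μ/(2 + δ) = 0.68²·371.04/(2 + 0.68) = 64.0182.

64.018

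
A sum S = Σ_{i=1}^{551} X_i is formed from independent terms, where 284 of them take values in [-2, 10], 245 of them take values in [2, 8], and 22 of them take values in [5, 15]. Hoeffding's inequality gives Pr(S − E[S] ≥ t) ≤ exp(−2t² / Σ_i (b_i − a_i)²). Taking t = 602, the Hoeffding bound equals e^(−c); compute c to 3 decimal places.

13.961

Σ(b_i − a_i)² = 284·12² + 245·6² + 22·10² = 51916.
c = 2t² / 51916 = 2·602² / 51916 = 13.9612.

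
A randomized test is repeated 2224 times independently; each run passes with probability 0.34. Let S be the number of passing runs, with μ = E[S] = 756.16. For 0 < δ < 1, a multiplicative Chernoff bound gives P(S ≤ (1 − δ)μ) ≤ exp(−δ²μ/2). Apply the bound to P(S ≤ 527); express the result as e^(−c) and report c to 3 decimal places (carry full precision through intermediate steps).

Write 527 = (1 − δ)μ, so δ = 1 − 527/756.16 = 0.3030576…
Then the exponent is δ²μ/2 = (μ − 527)²/(2μ) = 34.724335.

34.724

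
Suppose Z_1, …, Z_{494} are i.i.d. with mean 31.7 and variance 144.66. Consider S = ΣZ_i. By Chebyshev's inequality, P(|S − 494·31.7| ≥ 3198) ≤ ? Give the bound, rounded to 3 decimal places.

Var(S) = n·Var(Z_i) = 494·144.66 = 71462.04.
Chebyshev: P(|S − 494·31.7| ≥ 3198) ≤ Var(S)/3198² = 71462.04/10227204 = 0.0070.

0.007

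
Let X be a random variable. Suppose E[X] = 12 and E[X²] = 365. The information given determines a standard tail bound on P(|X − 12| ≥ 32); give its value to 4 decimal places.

The first two moments determine the variance, so Chebyshev's inequality is the sharpest standard bound available.
Var(X) = E[X²] − (E[X])² = 365 − 144 = 221.
Chebyshev's inequality: P(|X − μ| ≥ t) ≤ Var(X)/t² = 221/1024 = 0.2158.

0.2158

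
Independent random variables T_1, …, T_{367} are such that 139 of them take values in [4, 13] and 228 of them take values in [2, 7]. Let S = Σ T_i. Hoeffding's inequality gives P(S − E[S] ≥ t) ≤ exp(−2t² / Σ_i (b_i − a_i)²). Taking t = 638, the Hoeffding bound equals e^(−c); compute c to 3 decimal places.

Σ(b_i − a_i)² = 139·9² + 228·5² = 16959.
c = 2t² / 16959 = 2·638² / 16959 = 48.0033.

48.003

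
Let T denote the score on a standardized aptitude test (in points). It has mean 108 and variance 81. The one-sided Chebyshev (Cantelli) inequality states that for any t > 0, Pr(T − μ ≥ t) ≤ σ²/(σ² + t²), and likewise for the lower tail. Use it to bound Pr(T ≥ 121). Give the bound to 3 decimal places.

Here σ² = 81 and t = 13, so σ² + t² = 250.
Cantelli's bound: 81/250 = 0.3240.

0.324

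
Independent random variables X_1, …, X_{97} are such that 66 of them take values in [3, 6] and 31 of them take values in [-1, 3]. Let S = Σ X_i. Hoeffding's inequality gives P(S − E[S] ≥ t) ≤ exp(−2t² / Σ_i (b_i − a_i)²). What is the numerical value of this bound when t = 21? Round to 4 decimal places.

0.4452

Σ(b_i − a_i)² = 66·3² + 31·4² = 1090.
Exponent = 2·21² / 1090 = 0.80917.
Bound = exp(−0.80917) = 0.44523.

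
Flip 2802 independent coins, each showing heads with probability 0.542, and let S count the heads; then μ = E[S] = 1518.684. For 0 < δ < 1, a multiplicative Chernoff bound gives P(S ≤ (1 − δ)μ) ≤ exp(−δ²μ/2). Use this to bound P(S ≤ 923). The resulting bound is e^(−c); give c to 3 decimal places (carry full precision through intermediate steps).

116.825

Write 923 = (1 − δ)μ, so δ = 1 − 923/1518.684 = 0.392237…
Then the exponent is δ²μ/2 = (μ − 923)²/(2μ) = 116.824642.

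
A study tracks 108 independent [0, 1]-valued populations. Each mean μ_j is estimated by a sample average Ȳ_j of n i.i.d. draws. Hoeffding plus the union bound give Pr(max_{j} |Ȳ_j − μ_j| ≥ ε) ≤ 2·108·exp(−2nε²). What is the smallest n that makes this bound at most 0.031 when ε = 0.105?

402

Need 2·108·exp(−2nε²) ≤ 0.031, i.e. exp(−2nε²) ≤ 0.031/216.
So 2nε² ≥ ln(216/0.031) = 8.849046.
Hence n ≥ 8.849046/(2·0.105²) = 401.317.
The smallest integer n is 402.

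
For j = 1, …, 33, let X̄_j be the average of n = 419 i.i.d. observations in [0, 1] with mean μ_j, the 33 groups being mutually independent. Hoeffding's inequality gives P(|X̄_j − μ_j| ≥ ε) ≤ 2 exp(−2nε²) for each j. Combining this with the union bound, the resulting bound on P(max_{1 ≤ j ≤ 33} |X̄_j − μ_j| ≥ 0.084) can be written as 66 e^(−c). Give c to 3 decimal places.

5.913

Union bound over the 33 events: P(max_{1 ≤ j ≤ 33} |X̄_j − μ_j| ≥ 0.084) ≤ 33·2·exp(−2nε²) = 66 exp(−2·419·0.084²).
So c = 2·419·0.084² = 5.9129.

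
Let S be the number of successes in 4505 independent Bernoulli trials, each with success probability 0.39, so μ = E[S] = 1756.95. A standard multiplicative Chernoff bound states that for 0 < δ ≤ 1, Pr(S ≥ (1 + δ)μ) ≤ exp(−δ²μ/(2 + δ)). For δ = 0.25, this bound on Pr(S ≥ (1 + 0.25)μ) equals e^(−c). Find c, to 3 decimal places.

c = δ²μ/(2 + δ) = 0.25²·1756.95/(2 + 0.25) = 48.8042.

48.804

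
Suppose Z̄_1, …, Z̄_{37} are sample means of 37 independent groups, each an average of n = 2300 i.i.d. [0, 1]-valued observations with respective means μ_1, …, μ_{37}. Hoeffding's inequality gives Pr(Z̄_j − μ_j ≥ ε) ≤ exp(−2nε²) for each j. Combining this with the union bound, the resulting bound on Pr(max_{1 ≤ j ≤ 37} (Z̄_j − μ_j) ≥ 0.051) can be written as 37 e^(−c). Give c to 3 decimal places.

Union bound over the 37 events: Pr(max_{1 ≤ j ≤ 37} (Z̄_j − μ_j) ≥ 0.051) ≤ 37·exp(−2nε²) = 37 exp(−2·2300·0.051²).
So c = 2·2300·0.051² = 11.9646.

11.965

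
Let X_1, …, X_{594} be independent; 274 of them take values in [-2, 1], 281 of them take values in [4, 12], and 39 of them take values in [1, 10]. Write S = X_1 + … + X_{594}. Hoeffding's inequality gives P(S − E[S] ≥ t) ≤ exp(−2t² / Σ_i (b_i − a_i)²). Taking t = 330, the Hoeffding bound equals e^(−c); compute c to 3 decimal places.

Σ(b_i − a_i)² = 274·3² + 281·8² + 39·9² = 23609.
c = 2t² / 23609 = 2·330² / 23609 = 9.2253.

9.225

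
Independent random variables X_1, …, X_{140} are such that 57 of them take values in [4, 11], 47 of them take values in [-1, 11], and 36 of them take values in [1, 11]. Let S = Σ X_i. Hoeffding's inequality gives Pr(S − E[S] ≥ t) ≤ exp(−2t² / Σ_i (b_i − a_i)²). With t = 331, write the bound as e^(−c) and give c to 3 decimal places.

16.649

Σ(b_i − a_i)² = 57·7² + 47·12² + 36·10² = 13161.
c = 2t² / 13161 = 2·331² / 13161 = 16.6493.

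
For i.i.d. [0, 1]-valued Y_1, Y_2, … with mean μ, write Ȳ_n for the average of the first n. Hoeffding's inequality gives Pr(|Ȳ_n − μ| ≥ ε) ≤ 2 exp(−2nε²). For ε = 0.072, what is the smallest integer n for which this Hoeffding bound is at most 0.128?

Require 2·exp(−2nε²) ≤ 0.128, i.e. 2nε² ≥ ln(2/0.128) = 2.748872.
So n ≥ 2.748872 / (2·0.072²) = 265.130.
The smallest integer n is 266.

266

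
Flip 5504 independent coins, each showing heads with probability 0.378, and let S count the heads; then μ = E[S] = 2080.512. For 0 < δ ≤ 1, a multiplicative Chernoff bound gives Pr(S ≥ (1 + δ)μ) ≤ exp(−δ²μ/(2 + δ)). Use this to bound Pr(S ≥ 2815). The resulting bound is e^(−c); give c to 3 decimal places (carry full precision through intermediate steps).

110.197

Write 2815 = (1 + δ)μ, so δ = 2815/2080.512 − 1 = 0.3530323…
Then the exponent is δ²μ/(2 + δ) = (2815 − μ)² / (μ·(2 + δ)) = 110.197385.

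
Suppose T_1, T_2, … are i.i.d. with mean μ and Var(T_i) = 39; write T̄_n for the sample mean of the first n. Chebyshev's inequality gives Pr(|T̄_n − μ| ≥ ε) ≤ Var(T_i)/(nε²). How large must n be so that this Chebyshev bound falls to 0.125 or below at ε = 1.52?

136

Require 39/(n·1.52²) ≤ 0.125, i.e. n ≥ 39/(0.125·1.52²) = 135.042.
The smallest integer n is 136.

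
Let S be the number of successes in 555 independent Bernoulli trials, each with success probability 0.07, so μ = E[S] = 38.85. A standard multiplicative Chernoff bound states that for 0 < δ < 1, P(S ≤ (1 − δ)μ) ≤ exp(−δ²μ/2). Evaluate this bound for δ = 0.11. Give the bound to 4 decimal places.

0.7905

Exponent = δ²μ/2 = 0.11²·38.85/2 = 0.2350.
Bound = exp(−0.2350) = 0.79054.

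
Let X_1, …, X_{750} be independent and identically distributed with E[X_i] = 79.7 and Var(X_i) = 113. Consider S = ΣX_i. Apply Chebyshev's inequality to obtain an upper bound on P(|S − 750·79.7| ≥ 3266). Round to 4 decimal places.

0.0079

Var(S) = n·Var(X_i) = 750·113 = 84750.
Chebyshev: P(|S − 750·79.7| ≥ 3266) ≤ Var(S)/3266² = 84750/10666756 = 0.0079.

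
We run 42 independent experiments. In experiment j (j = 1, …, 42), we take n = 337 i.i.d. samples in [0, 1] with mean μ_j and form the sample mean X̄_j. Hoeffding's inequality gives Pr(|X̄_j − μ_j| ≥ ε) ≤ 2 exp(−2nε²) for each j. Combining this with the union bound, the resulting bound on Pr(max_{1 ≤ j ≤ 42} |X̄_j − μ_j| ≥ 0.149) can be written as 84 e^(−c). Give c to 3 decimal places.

14.963

Union bound over the 42 events: Pr(max_{1 ≤ j ≤ 42} |X̄_j − μ_j| ≥ 0.149) ≤ 42·2·exp(−2nε²) = 84 exp(−2·337·0.149²).
So c = 2·337·0.149² = 14.9635.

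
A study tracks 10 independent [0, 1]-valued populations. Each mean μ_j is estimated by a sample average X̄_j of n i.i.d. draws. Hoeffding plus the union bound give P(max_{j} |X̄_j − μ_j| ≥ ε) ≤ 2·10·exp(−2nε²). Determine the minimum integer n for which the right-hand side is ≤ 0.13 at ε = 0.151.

111

Need 2·10·exp(−2nε²) ≤ 0.13, i.e. exp(−2nε²) ≤ 0.13/20.
So 2nε² ≥ ln(20/0.13) = 5.035953.
Hence n ≥ 5.035953/(2·0.151²) = 110.433.
The smallest integer n is 111.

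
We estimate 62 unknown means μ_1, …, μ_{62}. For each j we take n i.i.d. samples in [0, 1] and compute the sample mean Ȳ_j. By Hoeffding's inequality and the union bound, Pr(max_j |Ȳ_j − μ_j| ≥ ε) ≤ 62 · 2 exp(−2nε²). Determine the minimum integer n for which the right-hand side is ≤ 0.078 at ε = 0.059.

Need 2·62·exp(−2nε²) ≤ 0.078, i.e. exp(−2nε²) ≤ 0.078/124.
So 2nε² ≥ ln(124/0.078) = 7.371328.
Hence n ≥ 7.371328/(2·0.059²) = 1058.795.
The smallest integer n is 1059.

1059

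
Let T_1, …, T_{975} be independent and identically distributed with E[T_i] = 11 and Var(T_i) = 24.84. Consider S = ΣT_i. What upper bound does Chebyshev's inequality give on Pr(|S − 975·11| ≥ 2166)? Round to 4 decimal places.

0.0052

Var(S) = n·Var(T_i) = 975·24.84 = 24219.
Chebyshev: Pr(|S − 975·11| ≥ 2166) ≤ Var(S)/2166² = 24219/4691556 = 0.0052.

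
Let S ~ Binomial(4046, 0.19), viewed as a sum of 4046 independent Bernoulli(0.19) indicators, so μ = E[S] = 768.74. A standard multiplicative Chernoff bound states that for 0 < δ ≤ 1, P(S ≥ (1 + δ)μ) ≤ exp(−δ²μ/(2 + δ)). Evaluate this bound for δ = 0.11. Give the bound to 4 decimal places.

Exponent = δ²μ/(2 + δ) = 0.11²·768.74/2.11 = 4.4084.
Bound = exp(−4.4084) = 0.01217.

0.0122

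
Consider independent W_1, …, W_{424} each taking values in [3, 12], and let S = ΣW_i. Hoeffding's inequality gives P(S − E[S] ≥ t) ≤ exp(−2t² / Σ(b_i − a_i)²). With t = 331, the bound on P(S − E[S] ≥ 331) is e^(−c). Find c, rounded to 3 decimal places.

6.380

Σ(b_i − a_i)² = 424·(9)² = 34344.
c = 2t²/34344 = 2·331²/34344 = 6.3802.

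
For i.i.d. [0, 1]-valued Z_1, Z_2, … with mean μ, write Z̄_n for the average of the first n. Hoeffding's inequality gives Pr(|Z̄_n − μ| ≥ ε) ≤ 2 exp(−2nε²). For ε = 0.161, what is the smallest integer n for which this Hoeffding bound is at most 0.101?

Require 2·exp(−2nε²) ≤ 0.101, i.e. 2nε² ≥ ln(2/0.101) = 2.985782.
So n ≥ 2.985782 / (2·0.161²) = 57.594.
The smallest integer n is 58.

58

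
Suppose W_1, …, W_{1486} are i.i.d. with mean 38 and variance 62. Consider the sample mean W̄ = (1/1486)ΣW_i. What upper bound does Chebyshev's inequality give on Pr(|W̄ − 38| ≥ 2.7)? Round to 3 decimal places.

Var(W̄) = Var(W_i)/n = 62/1486 = 0.041723.
Chebyshev: Pr(|W̄ − 38| ≥ 2.7) ≤ Var(W̄)/(2.7)² = 62/(1486·2.7²) = 0.0057.

0.006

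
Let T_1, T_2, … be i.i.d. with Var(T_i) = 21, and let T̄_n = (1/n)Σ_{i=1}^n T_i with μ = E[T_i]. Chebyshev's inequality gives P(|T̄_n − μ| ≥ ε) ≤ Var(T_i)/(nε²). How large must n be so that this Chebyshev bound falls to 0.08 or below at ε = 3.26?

25

Require 21/(n·3.26²) ≤ 0.08, i.e. n ≥ 21/(0.08·3.26²) = 24.700.
The smallest integer n is 25.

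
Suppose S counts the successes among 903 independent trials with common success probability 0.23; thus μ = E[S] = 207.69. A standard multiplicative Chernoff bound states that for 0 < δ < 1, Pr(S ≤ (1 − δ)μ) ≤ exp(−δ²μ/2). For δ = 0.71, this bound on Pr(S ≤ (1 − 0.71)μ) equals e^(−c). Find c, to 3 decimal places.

52.348

c = δ²μ/2 = 0.71²·207.69/2 = 52.3483.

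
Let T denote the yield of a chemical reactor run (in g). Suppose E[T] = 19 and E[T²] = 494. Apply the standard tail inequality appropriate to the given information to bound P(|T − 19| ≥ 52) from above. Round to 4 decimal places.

0.0492

The first two moments determine the variance, so Chebyshev's inequality is the sharpest standard bound available.
Var(T) = E[T²] − (E[T])² = 494 − 361 = 133.
Chebyshev's inequality: P(|T − μ| ≥ t) ≤ Var(T)/t² = 133/2704 = 0.0492.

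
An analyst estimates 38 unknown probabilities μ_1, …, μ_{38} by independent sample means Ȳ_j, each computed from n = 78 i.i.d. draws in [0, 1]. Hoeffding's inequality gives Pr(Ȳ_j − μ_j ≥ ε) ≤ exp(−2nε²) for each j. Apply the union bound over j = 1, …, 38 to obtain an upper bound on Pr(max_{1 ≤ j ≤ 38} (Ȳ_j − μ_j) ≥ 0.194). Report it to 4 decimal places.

Per-experiment Hoeffding bound: exp(−2·78·0.194²) = exp(−5.87122) = 0.0028194.
Union bound over 38 events: 38·0.0028194 = 0.10714.

0.1071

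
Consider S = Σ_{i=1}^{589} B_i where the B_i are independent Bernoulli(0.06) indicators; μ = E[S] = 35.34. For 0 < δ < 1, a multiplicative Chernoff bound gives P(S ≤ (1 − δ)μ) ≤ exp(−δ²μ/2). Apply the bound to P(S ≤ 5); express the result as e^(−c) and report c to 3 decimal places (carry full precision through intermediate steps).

13.024

Write 5 = (1 − δ)μ, so δ = 1 − 5/35.34 = 0.8585173…
Then the exponent is δ²μ/2 = (μ − 5)²/(2μ) = 13.023707.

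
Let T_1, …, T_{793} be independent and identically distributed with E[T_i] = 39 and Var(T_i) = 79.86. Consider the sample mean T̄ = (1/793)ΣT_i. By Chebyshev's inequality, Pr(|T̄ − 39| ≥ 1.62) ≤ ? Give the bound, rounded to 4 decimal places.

Var(T̄) = Var(T_i)/n = 79.86/793 = 0.10071.
Chebyshev: Pr(|T̄ − 39| ≥ 1.62) ≤ Var(T̄)/(1.62)² = 79.86/(793·1.62²) = 0.0384.

0.0384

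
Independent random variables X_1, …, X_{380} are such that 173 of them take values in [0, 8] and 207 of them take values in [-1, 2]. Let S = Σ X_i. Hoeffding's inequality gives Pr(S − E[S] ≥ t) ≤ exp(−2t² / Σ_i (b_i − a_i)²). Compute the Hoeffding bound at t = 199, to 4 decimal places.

0.0022

Σ(b_i − a_i)² = 173·8² + 207·3² = 12935.
Exponent = 2·199² / 12935 = 6.12308.
Bound = exp(−6.12308) = 0.00219.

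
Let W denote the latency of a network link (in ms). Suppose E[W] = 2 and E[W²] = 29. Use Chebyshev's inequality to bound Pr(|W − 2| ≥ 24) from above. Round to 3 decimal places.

Var(W) = E[W²] − (E[W])² = 29 − 4 = 25.
Chebyshev's inequality: Pr(|W − μ| ≥ t) ≤ Var(W)/t² = 25/576 = 0.0434.

0.043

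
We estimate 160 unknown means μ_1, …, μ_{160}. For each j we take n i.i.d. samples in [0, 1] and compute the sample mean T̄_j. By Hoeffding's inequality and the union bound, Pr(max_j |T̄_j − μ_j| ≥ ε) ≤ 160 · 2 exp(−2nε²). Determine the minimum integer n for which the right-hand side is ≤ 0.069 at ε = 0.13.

Need 2·160·exp(−2nε²) ≤ 0.069, i.e. exp(−2nε²) ≤ 0.069/320.
So 2nε² ≥ ln(320/0.069) = 8.441970.
Hence n ≥ 8.441970/(2·0.13²) = 249.762.
The smallest integer n is 250.

250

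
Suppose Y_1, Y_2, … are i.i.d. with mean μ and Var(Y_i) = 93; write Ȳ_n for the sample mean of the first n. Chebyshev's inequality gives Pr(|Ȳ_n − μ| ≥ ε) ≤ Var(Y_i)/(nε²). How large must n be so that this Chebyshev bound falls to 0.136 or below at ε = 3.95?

Require 93/(n·3.95²) ≤ 0.136, i.e. n ≥ 93/(0.136·3.95²) = 43.828.
The smallest integer n is 44.

44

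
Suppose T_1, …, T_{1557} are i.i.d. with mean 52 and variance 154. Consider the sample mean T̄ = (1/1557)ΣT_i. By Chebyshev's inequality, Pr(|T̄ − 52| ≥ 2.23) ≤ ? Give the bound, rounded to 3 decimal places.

Var(T̄) = Var(T_i)/n = 154/1557 = 0.098908.
Chebyshev: Pr(|T̄ − 52| ≥ 2.23) ≤ Var(T̄)/(2.23)² = 154/(1557·2.23²) = 0.0199.

0.020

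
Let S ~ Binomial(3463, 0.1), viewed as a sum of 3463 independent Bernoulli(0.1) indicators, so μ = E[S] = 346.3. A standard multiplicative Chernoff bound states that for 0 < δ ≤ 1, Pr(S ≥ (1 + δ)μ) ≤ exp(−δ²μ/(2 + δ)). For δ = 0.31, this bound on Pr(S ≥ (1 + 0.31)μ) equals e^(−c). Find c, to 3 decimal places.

c = δ²μ/(2 + δ) = 0.31²·346.3/(2 + 0.31) = 14.4067.

14.407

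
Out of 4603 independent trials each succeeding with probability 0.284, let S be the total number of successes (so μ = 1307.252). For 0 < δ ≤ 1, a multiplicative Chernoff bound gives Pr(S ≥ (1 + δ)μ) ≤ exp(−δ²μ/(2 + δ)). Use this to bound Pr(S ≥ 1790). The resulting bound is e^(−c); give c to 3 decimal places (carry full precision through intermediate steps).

Write 1790 = (1 + δ)μ, so δ = 1790/1307.252 − 1 = 0.3692846…
Then the exponent is δ²μ/(2 + δ) = (1790 − μ)² / (μ·(2 + δ)) = 75.242709.

75.243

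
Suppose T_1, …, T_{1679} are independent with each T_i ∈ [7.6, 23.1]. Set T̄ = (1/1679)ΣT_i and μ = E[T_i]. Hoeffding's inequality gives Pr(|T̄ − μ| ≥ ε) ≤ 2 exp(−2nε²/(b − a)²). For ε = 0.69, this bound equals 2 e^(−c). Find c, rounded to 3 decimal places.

6.655

c = 2nε²/(b − a)² = 2·1679·0.69² / 15.5² = 6.6545.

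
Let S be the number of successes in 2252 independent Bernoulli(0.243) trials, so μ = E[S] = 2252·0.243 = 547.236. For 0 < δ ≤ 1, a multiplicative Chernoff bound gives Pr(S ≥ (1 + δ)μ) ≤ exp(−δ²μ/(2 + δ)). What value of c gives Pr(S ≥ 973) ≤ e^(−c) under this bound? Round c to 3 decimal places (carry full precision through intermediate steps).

119.241

Write 973 = (1 + δ)μ, so δ = 973/547.236 − 1 = 0.7780263…
Then the exponent is δ²μ/(2 + δ) = (973 − μ)² / (μ·(2 + δ)) = 119.241344.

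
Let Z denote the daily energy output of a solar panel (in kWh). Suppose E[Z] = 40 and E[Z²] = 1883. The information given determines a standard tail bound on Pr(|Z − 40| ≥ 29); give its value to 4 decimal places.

The first two moments determine the variance, so Chebyshev's inequality is the sharpest standard bound available.
Var(Z) = E[Z²] − (E[Z])² = 1883 − 1600 = 283.
Chebyshev's inequality: Pr(|Z − μ| ≥ t) ≤ Var(Z)/t² = 283/841 = 0.3365.

0.3365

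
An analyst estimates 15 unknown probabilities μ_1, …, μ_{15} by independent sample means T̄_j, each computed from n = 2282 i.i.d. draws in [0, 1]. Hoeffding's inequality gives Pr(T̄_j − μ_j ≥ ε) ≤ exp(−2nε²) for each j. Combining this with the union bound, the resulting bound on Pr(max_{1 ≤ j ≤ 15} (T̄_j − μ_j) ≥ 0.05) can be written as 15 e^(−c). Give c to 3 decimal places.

11.410

Union bound over the 15 events: Pr(max_{1 ≤ j ≤ 15} (T̄_j − μ_j) ≥ 0.05) ≤ 15·exp(−2nε²) = 15 exp(−2·2282·0.05²).
So c = 2·2282·0.05² = 11.4100.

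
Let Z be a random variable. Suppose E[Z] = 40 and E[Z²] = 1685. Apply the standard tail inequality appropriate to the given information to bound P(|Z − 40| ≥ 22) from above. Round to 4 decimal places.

The first two moments determine the variance, so Chebyshev's inequality is the sharpest standard bound available.
Var(Z) = E[Z²] − (E[Z])² = 1685 − 1600 = 85.
Chebyshev's inequality: P(|Z − μ| ≥ t) ≤ Var(Z)/t² = 85/484 = 0.1756.

0.1756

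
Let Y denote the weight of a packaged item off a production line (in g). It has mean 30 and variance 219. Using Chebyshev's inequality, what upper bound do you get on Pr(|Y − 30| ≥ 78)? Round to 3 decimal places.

0.036

Chebyshev: Pr(|Y − μ| ≥ t) ≤ Var(Y)/t².
Bound = 219 / 6084 = 0.0360.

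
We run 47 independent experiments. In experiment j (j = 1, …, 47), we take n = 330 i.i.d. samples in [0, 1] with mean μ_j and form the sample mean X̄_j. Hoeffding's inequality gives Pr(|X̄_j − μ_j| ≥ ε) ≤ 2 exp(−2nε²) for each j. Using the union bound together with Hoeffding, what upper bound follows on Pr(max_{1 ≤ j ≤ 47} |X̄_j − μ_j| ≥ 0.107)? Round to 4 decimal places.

0.0491

Per-experiment Hoeffding bound: 2·exp(−2·330·0.107²) = 2·exp(−7.55634) = 0.0010456.
Union bound over 47 events: 47·0.0010456 = 0.04914.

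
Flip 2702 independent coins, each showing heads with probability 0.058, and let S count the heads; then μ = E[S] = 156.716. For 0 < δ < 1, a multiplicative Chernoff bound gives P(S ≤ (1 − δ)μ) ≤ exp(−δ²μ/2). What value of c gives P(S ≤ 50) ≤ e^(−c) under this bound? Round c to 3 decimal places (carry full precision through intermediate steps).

Write 50 = (1 − δ)μ, so δ = 1 − 50/156.716 = 0.6809515…
Then the exponent is δ²μ/2 = (μ − 50)²/(2μ) = 36.334212.

36.334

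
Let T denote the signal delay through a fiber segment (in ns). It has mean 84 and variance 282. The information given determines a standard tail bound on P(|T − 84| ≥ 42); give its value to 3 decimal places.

0.160

Mean and variance are known, so Chebyshev's inequality applies.
Chebyshev: P(|T − μ| ≥ t) ≤ Var(T)/t².
Bound = 282 / 1764 = 0.1599.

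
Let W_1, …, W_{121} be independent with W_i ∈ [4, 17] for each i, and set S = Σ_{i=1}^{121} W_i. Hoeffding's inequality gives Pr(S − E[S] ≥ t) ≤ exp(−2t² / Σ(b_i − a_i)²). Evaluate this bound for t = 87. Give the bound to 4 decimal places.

0.4770

Σ(b_i − a_i)² = 121·(13)² = 20449.
Exponent = 2·87²/20449 = 0.7403.
Bound = exp(−0.7403) = 0.47698.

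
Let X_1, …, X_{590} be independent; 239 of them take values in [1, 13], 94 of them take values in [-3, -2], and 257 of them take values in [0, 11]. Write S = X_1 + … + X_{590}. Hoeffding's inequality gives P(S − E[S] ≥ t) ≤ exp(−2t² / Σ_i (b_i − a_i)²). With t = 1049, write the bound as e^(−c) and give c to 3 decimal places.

Σ(b_i − a_i)² = 239·12² + 94·1² + 257·11² = 65607.
c = 2t² / 65607 = 2·1049² / 65607 = 33.5452.

33.545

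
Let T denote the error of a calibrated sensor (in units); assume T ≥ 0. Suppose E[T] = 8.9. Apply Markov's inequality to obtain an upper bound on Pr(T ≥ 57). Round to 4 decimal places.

Markov's inequality: for a non-negative random variable, Pr(T ≥ a) ≤ E[T]/a.
Here E[T] = 8.9 and a = 57, so the bound is 8.9/57 = 0.1561.

0.1561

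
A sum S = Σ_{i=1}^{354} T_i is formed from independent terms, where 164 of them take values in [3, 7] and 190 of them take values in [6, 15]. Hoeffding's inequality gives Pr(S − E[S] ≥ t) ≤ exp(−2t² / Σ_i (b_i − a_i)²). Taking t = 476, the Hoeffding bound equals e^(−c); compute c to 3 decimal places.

Σ(b_i − a_i)² = 164·4² + 190·9² = 18014.
c = 2t² / 18014 = 2·476² / 18014 = 25.1555.

25.156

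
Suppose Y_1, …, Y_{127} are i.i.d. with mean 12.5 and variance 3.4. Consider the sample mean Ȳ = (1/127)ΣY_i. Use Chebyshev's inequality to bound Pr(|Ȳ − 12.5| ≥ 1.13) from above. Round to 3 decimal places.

Var(Ȳ) = Var(Y_i)/n = 3.4/127 = 0.026772.
Chebyshev: Pr(|Ȳ − 12.5| ≥ 1.13) ≤ Var(Ȳ)/(1.13)² = 3.4/(127·1.13²) = 0.0210.

0.021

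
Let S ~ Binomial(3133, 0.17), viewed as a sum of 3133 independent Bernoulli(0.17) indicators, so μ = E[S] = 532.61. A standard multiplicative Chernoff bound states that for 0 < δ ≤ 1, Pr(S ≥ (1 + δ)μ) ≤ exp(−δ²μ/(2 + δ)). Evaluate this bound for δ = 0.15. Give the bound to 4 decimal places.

0.0038

Exponent = δ²μ/(2 + δ) = 0.15²·532.61/2.15 = 5.5738.
Bound = exp(−5.5738) = 0.00380.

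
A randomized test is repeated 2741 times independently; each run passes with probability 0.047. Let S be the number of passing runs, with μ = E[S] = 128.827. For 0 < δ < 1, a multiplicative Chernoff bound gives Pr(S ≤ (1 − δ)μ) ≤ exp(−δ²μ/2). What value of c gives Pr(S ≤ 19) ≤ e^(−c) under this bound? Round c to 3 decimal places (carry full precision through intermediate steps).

46.815

Write 19 = (1 − δ)μ, so δ = 1 − 19/128.827 = 0.8525154…
Then the exponent is δ²μ/2 = (μ − 19)²/(2μ) = 46.814604.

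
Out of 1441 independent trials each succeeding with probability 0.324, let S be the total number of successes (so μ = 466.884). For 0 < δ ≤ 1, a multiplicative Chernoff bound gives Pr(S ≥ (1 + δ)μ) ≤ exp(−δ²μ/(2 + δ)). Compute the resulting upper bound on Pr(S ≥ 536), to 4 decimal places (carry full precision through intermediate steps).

0.0085

Write 536 = (1 + δ)μ, so δ = 536/466.884 − 1 = 0.1480368…
Then the exponent is δ²μ/(2 + δ) = (536 − μ)² / (μ·(2 + δ)) = 4.763284.
Bound = exp(−4.763284) = 0.00854.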